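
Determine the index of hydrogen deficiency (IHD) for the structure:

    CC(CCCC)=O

1

Molecular formula from the SMILES: C6H12O.
DoU = (2C + 2 + N − H − X)/2 = (2·6 + 2 + 0 − 12 − 0)/2 = 2/2 = 1.
(Structurally: 0 ring(s) + 1 π bond(s) = 1.)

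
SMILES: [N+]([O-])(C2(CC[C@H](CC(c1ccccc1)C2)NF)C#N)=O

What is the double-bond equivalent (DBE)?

8

Molecular formula from the SMILES: C14H16FN3O2.
DoU = (2C + 2 + N − H − X)/2 = (2·14 + 2 + 3 − 16 − 1)/2 = 16/2 = 8.
(Structurally: 2 ring(s) + 6 π bond(s) = 8.)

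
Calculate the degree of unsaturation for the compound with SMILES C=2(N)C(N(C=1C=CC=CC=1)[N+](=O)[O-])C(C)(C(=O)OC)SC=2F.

8

Molecular formula from the SMILES: C13H14FN3O4S.
DoU = (2C + 2 + N − H − X)/2 = (2·13 + 2 + 3 − 14 − 1)/2 = 16/2 = 8.
(Structurally: 2 ring(s) + 6 π bond(s) = 8.)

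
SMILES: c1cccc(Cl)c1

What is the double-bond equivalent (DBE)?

4

Molecular formula from the SMILES: C6H5Cl.
DoU = (2C + 2 + N − H − X)/2 = (2·6 + 2 + 0 − 5 − 1)/2 = 8/2 = 4.
(Structurally: 1 ring(s) + 3 π bond(s) = 4.)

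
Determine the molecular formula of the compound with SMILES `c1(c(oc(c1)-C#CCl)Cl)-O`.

Heavy atoms from the SMILES: 6 C, 2 Cl, 2 O.
Implicit hydrogens by atom environment:
  3 × C (aromatic): no H
  2 × C: no H
  2 × Cl: no H
  1 × C (aromatic): 1 H
  1 × O: 1 H
  1 × O (aromatic): no H
  Total hydrogens = 2.
Molecular formula: C6H2Cl2O2

C6H2Cl2O2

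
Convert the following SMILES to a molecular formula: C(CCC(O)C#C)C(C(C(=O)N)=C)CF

C11H16FNO2

Heavy atoms from the SMILES: 11 C, 1 F, 1 N, 2 O.
Implicit hydrogens by atom environment:
  5 × C: 2 H each → 10
  3 × C: 1 H each → 3
  3 × C: no H
  1 × F: no H
  1 × N: 2 H
  1 × O: 1 H
  1 × O: no H
  Total hydrogens = 16.
Molecular formula: C11H16FNO2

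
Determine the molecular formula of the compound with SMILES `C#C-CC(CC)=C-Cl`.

Heavy atoms from the SMILES: 7 C, 1 Cl.
Implicit hydrogens by atom environment:
  2 × C: 2 H each → 4
  2 × C: 1 H each → 2
  2 × C: no H
  1 × C: 3 H
  1 × Cl: no H
  Total hydrogens = 9.
Molecular formula: C7H9Cl

C7H9Cl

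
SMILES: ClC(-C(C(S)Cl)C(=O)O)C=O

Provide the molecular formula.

Heavy atoms from the SMILES: 5 C, 2 Cl, 3 O, 1 S.
Implicit hydrogens by atom environment:
  4 × C: 1 H each → 4
  2 × Cl: no H
  2 × O: no H
  1 × C: no H
  1 × O: 1 H
  1 × S: 1 H
  Total hydrogens = 6.
Molecular formula: C5H6Cl2O3S

C5H6Cl2O3S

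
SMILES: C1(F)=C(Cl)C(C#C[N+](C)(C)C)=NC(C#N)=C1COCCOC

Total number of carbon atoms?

The symbol for carbon appears 15 times in the SMILES. (Cl is a single chlorine, not C + l.)

15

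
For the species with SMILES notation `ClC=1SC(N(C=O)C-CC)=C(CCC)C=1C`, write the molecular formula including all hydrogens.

Heavy atoms from the SMILES: 12 C, 1 Cl, 1 N, 1 O, 1 S.
Implicit hydrogens by atom environment:
  4 × C: 2 H each → 8
  4 × C (aromatic): no H
  3 × C: 3 H each → 9
  1 × C: 1 H
  1 × Cl: no H
  1 × N: no H
  1 × O: no H
  1 × S (aromatic): no H
  Total hydrogens = 18.
Molecular formula: C12H18ClNOS

C12H18ClNOS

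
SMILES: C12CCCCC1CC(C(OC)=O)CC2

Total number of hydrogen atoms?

20

Hydrogens are implicit in SMILES; fill each atom to its normal valence:
  7 × C: 2 H each → 14
  3 × C: 1 H each → 3
  2 × O: no H
  1 × C: 3 H
  1 × C: no H
  Total hydrogens = 20.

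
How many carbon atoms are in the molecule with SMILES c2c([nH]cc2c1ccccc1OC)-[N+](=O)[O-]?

11

The symbol for carbon appears 11 times in the SMILES. Lowercase c denotes aromatic carbon and counts toward C.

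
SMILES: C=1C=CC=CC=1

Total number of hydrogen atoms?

Hydrogens are implicit in SMILES; fill each atom to its normal valence:
  6 × C (aromatic): 1 H each → 6
  Total hydrogens = 6.

6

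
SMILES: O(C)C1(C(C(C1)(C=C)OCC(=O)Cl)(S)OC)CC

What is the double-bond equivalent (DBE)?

3

Molecular formula from the SMILES: C12H19ClO4S.
DoU = (2C + 2 + N − H − X)/2 = (2·12 + 2 + 0 − 19 − 1)/2 = 6/2 = 3.
(Structurally: 1 ring(s) + 2 π bond(s) = 3.)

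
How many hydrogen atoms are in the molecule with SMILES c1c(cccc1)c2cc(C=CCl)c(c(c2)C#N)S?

10

Hydrogens are implicit in SMILES; fill each atom to its normal valence:
  7 × C (aromatic): 1 H each → 7
  5 × C (aromatic): no H
  2 × C: 1 H each → 2
  1 × C: no H
  1 × Cl: no H
  1 × N: no H
  1 × S: 1 H
  Total hydrogens = 10.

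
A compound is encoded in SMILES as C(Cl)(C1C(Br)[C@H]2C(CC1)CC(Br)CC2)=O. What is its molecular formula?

C11H15Br2ClO

Heavy atoms from the SMILES: 2 Br, 11 C, 1 Cl, 1 O.
Implicit hydrogens by atom environment:
  5 × C: 2 H each → 10
  5 × C: 1 H each → 5
  2 × Br: no H
  1 × C: no H
  1 × Cl: no H
  1 × O: no H
  Total hydrogens = 15.
Molecular formula: C11H15Br2ClO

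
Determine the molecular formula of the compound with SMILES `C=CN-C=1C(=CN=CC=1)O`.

Heavy atoms from the SMILES: 7 C, 2 N, 1 O.
Implicit hydrogens by atom environment:
  3 × C (aromatic): 1 H each → 3
  2 × C (aromatic): no H
  1 × C: 2 H
  1 × C: 1 H
  1 × N: 1 H
  1 × N (aromatic): no H
  1 × O: 1 H
  Total hydrogens = 8.
Molecular formula: C7H8N2O

C7H8N2O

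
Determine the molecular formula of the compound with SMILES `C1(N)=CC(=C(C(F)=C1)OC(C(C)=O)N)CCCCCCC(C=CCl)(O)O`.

Heavy atoms from the SMILES: 18 C, 1 Cl, 1 F, 2 N, 4 O.
Implicit hydrogens by atom environment:
  6 × C: 2 H each → 12
  4 × C (aromatic): no H
  3 × C: 1 H each → 3
  2 × C (aromatic): 1 H each → 2
  2 × C: no H
  2 × N: 2 H each → 4
  2 × O: 1 H each → 2
  2 × O: no H
  1 × C: 3 H
  1 × Cl: no H
  1 × F: no H
  Total hydrogens = 26.
Molecular formula: C18H26ClFN2O4

C18H26ClFN2O4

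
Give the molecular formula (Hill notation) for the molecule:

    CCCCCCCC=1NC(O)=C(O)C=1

Heavy atoms from the SMILES: 11 C, 1 N, 2 O.
Implicit hydrogens by atom environment:
  6 × C: 2 H each → 12
  3 × C (aromatic): no H
  2 × O: 1 H each → 2
  1 × C: 3 H
  1 × C (aromatic): 1 H
  1 × N (aromatic): 1 H
  Total hydrogens = 19.
Molecular formula: C11H19NO2

C11H19NO2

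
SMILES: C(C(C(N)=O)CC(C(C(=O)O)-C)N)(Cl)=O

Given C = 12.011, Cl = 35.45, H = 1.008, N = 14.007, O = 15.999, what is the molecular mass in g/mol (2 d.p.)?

236.65

Molecular formula: C8H13ClN2O4.
M = 8×12.011 + 1×35.45 + 13×1.008 + 2×14.007 + 4×15.999 = 236.65 g/mol.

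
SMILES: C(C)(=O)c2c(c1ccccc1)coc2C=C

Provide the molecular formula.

C14H12O2

Heavy atoms from the SMILES: 14 C, 2 O.
Implicit hydrogens by atom environment:
  6 × C (aromatic): 1 H each → 6
  4 × C (aromatic): no H
  1 × C: 3 H
  1 × C: 2 H
  1 × C: 1 H
  1 × C: no H
  1 × O (aromatic): no H
  1 × O: no H
  Total hydrogens = 12.
Molecular formula: C14H12O2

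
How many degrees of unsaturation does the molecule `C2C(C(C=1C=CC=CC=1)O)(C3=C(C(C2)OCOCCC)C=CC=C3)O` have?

Molecular formula from the SMILES: C21H26O4.
DoU = (2C + 2 + N − H − X)/2 = (2·21 + 2 + 0 − 26 − 0)/2 = 18/2 = 9.
(Structurally: 3 ring(s) + 6 π bond(s) = 9.)

9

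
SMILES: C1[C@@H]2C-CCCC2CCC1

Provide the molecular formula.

Heavy atoms from the SMILES: 10 C.
Implicit hydrogens by atom environment:
  8 × C: 2 H each → 16
  2 × C: 1 H each → 2
  Total hydrogens = 18.
Molecular formula: C10H18

C10H18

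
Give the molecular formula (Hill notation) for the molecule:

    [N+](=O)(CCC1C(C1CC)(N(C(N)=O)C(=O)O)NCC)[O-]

C11H20N4O5

Heavy atoms from the SMILES: 11 C, 4 N, 5 O.
Implicit hydrogens by atom environment:
  4 × C: 2 H each → 8
  3 × C: no H
  3 × O: no H
  2 × C: 3 H each → 6
  2 × C: 1 H each → 2
  1 × N: 2 H
  1 × N: 1 H
  1 × N: no H
  1 × N (charge +1): no H
  1 × O: 1 H
  1 × O (charge -1): no H
  Total hydrogens = 20.
Molecular formula: C11H20N4O5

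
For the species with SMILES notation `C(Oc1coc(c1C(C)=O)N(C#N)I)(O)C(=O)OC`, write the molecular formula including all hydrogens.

C10H9IN2O6

Heavy atoms from the SMILES: 10 C, 1 I, 2 N, 6 O.
Implicit hydrogens by atom environment:
  4 × O: no H
  3 × C (aromatic): no H
  3 × C: no H
  2 × C: 3 H each → 6
  2 × N: no H
  1 × C (aromatic): 1 H
  1 × C: 1 H
  1 × I: no H
  1 × O: 1 H
  1 × O (aromatic): no H
  Total hydrogens = 9.
Molecular formula: C10H9IN2O6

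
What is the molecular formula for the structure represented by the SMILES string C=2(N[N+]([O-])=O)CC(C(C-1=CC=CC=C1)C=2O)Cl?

Heavy atoms from the SMILES: 11 C, 1 Cl, 2 N, 3 O.
Implicit hydrogens by atom environment:
  5 × C (aromatic): 1 H each → 5
  2 × C: 1 H each → 2
  2 × C: no H
  1 × C: 2 H
  1 × C (aromatic): no H
  1 × Cl: no H
  1 × N: 1 H
  1 × N (charge +1): no H
  1 × O: 1 H
  1 × O: no H
  1 × O (charge -1): no H
  Total hydrogens = 11.
Molecular formula: C11H11ClN2O3

C11H11ClN2O3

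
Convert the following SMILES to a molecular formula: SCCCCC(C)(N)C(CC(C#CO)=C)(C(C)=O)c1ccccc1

Heavy atoms from the SMILES: 20 C, 1 N, 2 O, 1 S.
Implicit hydrogens by atom environment:
  6 × C: 2 H each → 12
  6 × C: no H
  5 × C (aromatic): 1 H each → 5
  2 × C: 3 H each → 6
  1 × C (aromatic): no H
  1 × N: 2 H
  1 × O: 1 H
  1 × O: no H
  1 × S: 1 H
  Total hydrogens = 27.
Molecular formula: C20H27NO2S

C20H27NO2S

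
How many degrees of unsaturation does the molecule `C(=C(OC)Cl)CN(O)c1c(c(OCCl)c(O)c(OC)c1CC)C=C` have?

Molecular formula from the SMILES: C16H21Cl2NO5.
DoU = (2C + 2 + N − H − X)/2 = (2·16 + 2 + 1 − 21 − 2)/2 = 12/2 = 6.
(Structurally: 1 ring(s) + 5 π bond(s) = 6.)

6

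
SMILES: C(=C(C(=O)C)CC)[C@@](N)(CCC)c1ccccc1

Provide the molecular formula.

C16H23NO

Heavy atoms from the SMILES: 16 C, 1 N, 1 O.
Implicit hydrogens by atom environment:
  5 × C (aromatic): 1 H each → 5
  3 × C: 3 H each → 9
  3 × C: 2 H each → 6
  3 × C: no H
  1 × C: 1 H
  1 × C (aromatic): no H
  1 × N: 2 H
  1 × O: no H
  Total hydrogens = 23.
Molecular formula: C16H23NO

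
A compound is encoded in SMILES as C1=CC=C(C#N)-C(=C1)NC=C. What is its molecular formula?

Heavy atoms from the SMILES: 9 C, 2 N.
Implicit hydrogens by atom environment:
  4 × C (aromatic): 1 H each → 4
  2 × C (aromatic): no H
  1 × C: 2 H
  1 × C: 1 H
  1 × C: no H
  1 × N: 1 H
  1 × N: no H
  Total hydrogens = 8.
Molecular formula: C9H8N2

C9H8N2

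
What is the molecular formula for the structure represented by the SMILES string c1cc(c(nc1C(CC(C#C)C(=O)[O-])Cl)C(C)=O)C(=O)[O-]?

[C14H10ClNO5]2-

Heavy atoms from the SMILES: 14 C, 1 Cl, 1 N, 5 O.
Implicit hydrogens by atom environment:
  4 × C: no H
  3 × C: 1 H each → 3
  3 × C (aromatic): no H
  3 × O: no H
  2 × C (aromatic): 1 H each → 2
  2 × O (charge -1): no H
  1 × C: 3 H
  1 × C: 2 H
  1 × Cl: no H
  1 × N (aromatic): no H
  Total hydrogens = 10.
Net charge -2.
Molecular formula: [C14H10ClNO5]2-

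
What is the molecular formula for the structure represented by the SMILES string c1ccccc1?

Heavy atoms from the SMILES: 6 C.
Implicit hydrogens by atom environment:
  6 × C (aromatic): 1 H each → 6
  Total hydrogens = 6.
Molecular formula: C6H6

C6H6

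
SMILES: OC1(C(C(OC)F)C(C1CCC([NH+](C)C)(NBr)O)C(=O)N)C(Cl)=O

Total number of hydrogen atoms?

23

Hydrogens are implicit in SMILES; fill each atom to its normal valence:
  4 × C: 1 H each → 4
  4 × C: no H
  3 × C: 3 H each → 9
  3 × O: no H
  2 × C: 2 H each → 4
  2 × O: 1 H each → 2
  1 × Br: no H
  1 × Cl: no H
  1 × F: no H
  1 × N: 2 H
  1 × N (charge +1): 1 H
  1 × N: 1 H
  Total hydrogens = 23.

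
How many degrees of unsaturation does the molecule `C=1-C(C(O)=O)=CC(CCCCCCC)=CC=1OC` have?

Molecular formula from the SMILES: C15H22O3.
DoU = (2C + 2 + N − H − X)/2 = (2·15 + 2 + 0 − 22 − 0)/2 = 10/2 = 5.
(Structurally: 1 ring(s) + 4 π bond(s) = 5.)

5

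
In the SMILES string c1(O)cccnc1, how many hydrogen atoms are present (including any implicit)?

5

Hydrogens are implicit in SMILES; fill each atom to its normal valence:
  4 × C (aromatic): 1 H each → 4
  1 × C (aromatic): no H
  1 × N (aromatic): no H
  1 × O: 1 H
  Total hydrogens = 5.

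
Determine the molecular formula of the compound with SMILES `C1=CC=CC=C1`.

Heavy atoms from the SMILES: 6 C.
Implicit hydrogens by atom environment:
  6 × C (aromatic): 1 H each → 6
  Total hydrogens = 6.
Molecular formula: C6H6

C6H6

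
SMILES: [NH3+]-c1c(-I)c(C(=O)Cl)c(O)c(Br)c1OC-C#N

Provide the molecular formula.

C9H6BrClIN2O3+

Heavy atoms from the SMILES: 1 Br, 9 C, 1 Cl, 1 I, 2 N, 3 O.
Implicit hydrogens by atom environment:
  6 × C (aromatic): no H
  2 × C: no H
  2 × O: no H
  1 × Br: no H
  1 × C: 2 H
  1 × Cl: no H
  1 × I: no H
  1 × N (charge +1): 3 H
  1 × N: no H
  1 × O: 1 H
  Total hydrogens = 6.
Net charge +1.
Molecular formula: C9H6BrClIN2O3+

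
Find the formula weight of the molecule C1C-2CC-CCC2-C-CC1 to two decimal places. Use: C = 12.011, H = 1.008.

138.25

Molecular formula: C10H18.
M = 10×12.011 + 18×1.008 = 138.25 g/mol.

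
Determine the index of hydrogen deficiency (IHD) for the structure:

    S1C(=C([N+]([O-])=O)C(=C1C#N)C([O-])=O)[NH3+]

Molecular formula from the SMILES: C6H3N3O4S.
DoU = (2C + 2 + N − H − X)/2 = (2·6 + 2 + 3 − 3 − 0)/2 = 14/2 = 7.
(Structurally: 1 ring(s) + 6 π bond(s) = 7.)

7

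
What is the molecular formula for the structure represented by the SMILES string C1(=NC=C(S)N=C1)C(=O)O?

Heavy atoms from the SMILES: 5 C, 2 N, 2 O, 1 S.
Implicit hydrogens by atom environment:
  2 × C (aromatic): 1 H each → 2
  2 × C (aromatic): no H
  2 × N (aromatic): no H
  1 × C: no H
  1 × O: 1 H
  1 × O: no H
  1 × S: 1 H
  Total hydrogens = 4.
Molecular formula: C5H4N2O2S

C5H4N2O2S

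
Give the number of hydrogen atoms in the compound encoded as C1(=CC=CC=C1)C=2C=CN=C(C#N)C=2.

Hydrogens are implicit in SMILES; fill each atom to its normal valence:
  8 × C (aromatic): 1 H each → 8
  3 × C (aromatic): no H
  1 × C: no H
  1 × N (aromatic): no H
  1 × N: no H
  Total hydrogens = 8.

8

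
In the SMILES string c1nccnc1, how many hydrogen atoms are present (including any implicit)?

4

Hydrogens are implicit in SMILES; fill each atom to its normal valence:
  4 × C (aromatic): 1 H each → 4
  2 × N (aromatic): no H
  Total hydrogens = 4.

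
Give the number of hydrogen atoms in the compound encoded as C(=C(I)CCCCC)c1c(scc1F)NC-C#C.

Hydrogens are implicit in SMILES; fill each atom to its normal valence:
  5 × C: 2 H each → 10
  3 × C (aromatic): no H
  2 × C: 1 H each → 2
  2 × C: no H
  1 × C: 3 H
  1 × C (aromatic): 1 H
  1 × F: no H
  1 × I: no H
  1 × N: 1 H
  1 × S (aromatic): no H
  Total hydrogens = 17.

17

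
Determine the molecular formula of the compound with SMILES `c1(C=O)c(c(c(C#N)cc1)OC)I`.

Heavy atoms from the SMILES: 9 C, 1 I, 1 N, 2 O.
Implicit hydrogens by atom environment:
  4 × C (aromatic): no H
  2 × C (aromatic): 1 H each → 2
  2 × O: no H
  1 × C: 3 H
  1 × C: 1 H
  1 × C: no H
  1 × I: no H
  1 × N: no H
  Total hydrogens = 6.
Molecular formula: C9H6INO2

C9H6INO2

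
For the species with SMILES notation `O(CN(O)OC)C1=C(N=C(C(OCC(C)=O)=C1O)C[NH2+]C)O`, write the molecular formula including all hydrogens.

Heavy atoms from the SMILES: 12 C, 3 N, 7 O.
Implicit hydrogens by atom environment:
  5 × C (aromatic): no H
  4 × O: no H
  3 × C: 3 H each → 9
  3 × C: 2 H each → 6
  3 × O: 1 H each → 3
  1 × C: no H
  1 × N (charge +1): 2 H
  1 × N (aromatic): no H
  1 × N: no H
  Total hydrogens = 20.
Net charge +1.
Molecular formula: C12H20N3O7+

C12H20N3O7+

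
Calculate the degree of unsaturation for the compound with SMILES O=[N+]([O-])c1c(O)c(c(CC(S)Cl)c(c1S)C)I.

Molecular formula from the SMILES: C9H9ClINO3S2.
DoU = (2C + 2 + N − H − X)/2 = (2·9 + 2 + 1 − 9 − 2)/2 = 10/2 = 5.
(Structurally: 1 ring(s) + 4 π bond(s) = 5.)

5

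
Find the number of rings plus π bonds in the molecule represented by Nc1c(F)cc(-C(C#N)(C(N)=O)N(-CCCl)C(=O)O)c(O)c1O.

8

Molecular formula from the SMILES: C12H12ClFN4O5.
DoU = (2C + 2 + N − H − X)/2 = (2·12 + 2 + 4 − 12 − 2)/2 = 16/2 = 8.
(Structurally: 1 ring(s) + 7 π bond(s) = 8.)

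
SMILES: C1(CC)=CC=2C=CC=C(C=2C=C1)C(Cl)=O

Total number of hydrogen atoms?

Hydrogens are implicit in SMILES; fill each atom to its normal valence:
  6 × C (aromatic): 1 H each → 6
  4 × C (aromatic): no H
  1 × C: 3 H
  1 × C: 2 H
  1 × C: no H
  1 × Cl: no H
  1 × O: no H
  Total hydrogens = 11.

11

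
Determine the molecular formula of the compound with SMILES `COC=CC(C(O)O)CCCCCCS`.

C11H22O3S

Heavy atoms from the SMILES: 11 C, 3 O, 1 S.
Implicit hydrogens by atom environment:
  6 × C: 2 H each → 12
  4 × C: 1 H each → 4
  2 × O: 1 H each → 2
  1 × C: 3 H
  1 × O: no H
  1 × S: 1 H
  Total hydrogens = 22.
Molecular formula: C11H22O3S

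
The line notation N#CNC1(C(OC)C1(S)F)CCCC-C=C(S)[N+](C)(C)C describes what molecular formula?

C14H25FN3OS2+

Heavy atoms from the SMILES: 14 C, 1 F, 3 N, 1 O, 2 S.
Implicit hydrogens by atom environment:
  4 × C: 3 H each → 12
  4 × C: 2 H each → 8
  4 × C: no H
  2 × C: 1 H each → 2
  2 × S: 1 H each → 2
  1 × F: no H
  1 × N: 1 H
  1 × N: no H
  1 × N (charge +1): no H
  1 × O: no H
  Total hydrogens = 25.
Net charge +1.
Molecular formula: C14H25FN3OS2+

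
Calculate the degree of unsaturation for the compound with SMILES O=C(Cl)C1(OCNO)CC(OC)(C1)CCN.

Molecular formula from the SMILES: C9H17ClN2O4.
DoU = (2C + 2 + N − H − X)/2 = (2·9 + 2 + 2 − 17 − 1)/2 = 4/2 = 2.
(Structurally: 1 ring(s) + 1 π bond(s) = 2.)

2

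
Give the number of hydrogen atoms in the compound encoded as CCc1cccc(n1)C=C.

Hydrogens are implicit in SMILES; fill each atom to its normal valence:
  3 × C (aromatic): 1 H each → 3
  2 × C: 2 H each → 4
  2 × C (aromatic): no H
  1 × C: 3 H
  1 × C: 1 H
  1 × N (aromatic): no H
  Total hydrogens = 11.

11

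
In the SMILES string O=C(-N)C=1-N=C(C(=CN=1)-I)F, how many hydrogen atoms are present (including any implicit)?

3

Hydrogens are implicit in SMILES; fill each atom to its normal valence:
  3 × C (aromatic): no H
  2 × N (aromatic): no H
  1 × C (aromatic): 1 H
  1 × C: no H
  1 × F: no H
  1 × I: no H
  1 × N: 2 H
  1 × O: no H
  Total hydrogens = 3.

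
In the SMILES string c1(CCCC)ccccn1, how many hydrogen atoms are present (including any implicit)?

13

Hydrogens are implicit in SMILES; fill each atom to its normal valence:
  4 × C (aromatic): 1 H each → 4
  3 × C: 2 H each → 6
  1 × C: 3 H
  1 × C (aromatic): no H
  1 × N (aromatic): no H
  Total hydrogens = 13.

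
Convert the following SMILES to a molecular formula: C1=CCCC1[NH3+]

C5H10N+

Heavy atoms from the SMILES: 5 C, 1 N.
Implicit hydrogens by atom environment:
  3 × C: 1 H each → 3
  2 × C: 2 H each → 4
  1 × N (charge +1): 3 H
  Total hydrogens = 10.
Net charge +1.
Molecular formula: C5H10N+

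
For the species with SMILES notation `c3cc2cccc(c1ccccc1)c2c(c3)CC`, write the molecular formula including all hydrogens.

C18H16

Heavy atoms from the SMILES: 18 C.
Implicit hydrogens by atom environment:
  11 × C (aromatic): 1 H each → 11
  5 × C (aromatic): no H
  1 × C: 3 H
  1 × C: 2 H
  Total hydrogens = 16.
Molecular formula: C18H16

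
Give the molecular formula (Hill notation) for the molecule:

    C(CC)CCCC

C7H16

Heavy atoms from the SMILES: 7 C.
Implicit hydrogens by atom environment:
  5 × C: 2 H each → 10
  2 × C: 3 H each → 6
  Total hydrogens = 16.
Molecular formula: C7H16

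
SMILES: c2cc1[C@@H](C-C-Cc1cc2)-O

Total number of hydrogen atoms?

Hydrogens are implicit in SMILES; fill each atom to its normal valence:
  4 × C (aromatic): 1 H each → 4
  3 × C: 2 H each → 6
  2 × C (aromatic): no H
  1 × C: 1 H
  1 × O: 1 H
  Total hydrogens = 12.

12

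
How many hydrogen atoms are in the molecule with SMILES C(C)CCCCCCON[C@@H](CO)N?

24

Hydrogens are implicit in SMILES; fill each atom to its normal valence:
  8 × C: 2 H each → 16
  1 × C: 3 H
  1 × C: 1 H
  1 × N: 2 H
  1 × N: 1 H
  1 × O: 1 H
  1 × O: no H
  Total hydrogens = 24.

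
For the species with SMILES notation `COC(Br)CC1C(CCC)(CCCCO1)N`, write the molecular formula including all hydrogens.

C12H24BrNO2

Heavy atoms from the SMILES: 1 Br, 12 C, 1 N, 2 O.
Implicit hydrogens by atom environment:
  7 × C: 2 H each → 14
  2 × C: 3 H each → 6
  2 × C: 1 H each → 2
  2 × O: no H
  1 × Br: no H
  1 × C: no H
  1 × N: 2 H
  Total hydrogens = 24.
Molecular formula: C12H24BrNO2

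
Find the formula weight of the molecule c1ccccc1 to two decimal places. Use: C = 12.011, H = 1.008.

Molecular formula: C6H6.
M = 6×12.011 + 6×1.008 = 78.11 g/mol.

78.11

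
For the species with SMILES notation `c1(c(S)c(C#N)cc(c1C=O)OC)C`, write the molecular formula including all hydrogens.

C10H9NO2S

Heavy atoms from the SMILES: 10 C, 1 N, 2 O, 1 S.
Implicit hydrogens by atom environment:
  5 × C (aromatic): no H
  2 × C: 3 H each → 6
  2 × O: no H
  1 × C (aromatic): 1 H
  1 × C: 1 H
  1 × C: no H
  1 × N: no H
  1 × S: 1 H
  Total hydrogens = 9.
Molecular formula: C10H9NO2S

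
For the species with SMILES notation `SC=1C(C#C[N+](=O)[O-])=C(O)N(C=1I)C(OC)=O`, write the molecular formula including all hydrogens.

C8H5IN2O5S

Heavy atoms from the SMILES: 8 C, 1 I, 2 N, 5 O, 1 S.
Implicit hydrogens by atom environment:
  4 × C (aromatic): no H
  3 × C: no H
  3 × O: no H
  1 × C: 3 H
  1 × I: no H
  1 × N (aromatic): no H
  1 × N (charge +1): no H
  1 × O: 1 H
  1 × O (charge -1): no H
  1 × S: 1 H
  Total hydrogens = 5.
Molecular formula: C8H5IN2O5S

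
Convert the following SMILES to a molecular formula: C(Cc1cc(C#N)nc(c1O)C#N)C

C10H9N3O

Heavy atoms from the SMILES: 10 C, 3 N, 1 O.
Implicit hydrogens by atom environment:
  4 × C (aromatic): no H
  2 × C: 2 H each → 4
  2 × C: no H
  2 × N: no H
  1 × C: 3 H
  1 × C (aromatic): 1 H
  1 × N (aromatic): no H
  1 × O: 1 H
  Total hydrogens = 9.
Molecular formula: C10H9N3O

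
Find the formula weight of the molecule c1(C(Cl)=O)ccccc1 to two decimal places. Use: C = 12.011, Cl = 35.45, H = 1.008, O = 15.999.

Molecular formula: C7H5ClO.
M = 7×12.011 + 1×35.45 + 5×1.008 + 1×15.999 = 140.57 g/mol.

140.57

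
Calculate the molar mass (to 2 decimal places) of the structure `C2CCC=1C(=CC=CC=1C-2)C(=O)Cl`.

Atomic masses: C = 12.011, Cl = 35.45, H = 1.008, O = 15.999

Molecular formula: C11H11ClO.
M = 11×12.011 + 1×35.45 + 11×1.008 + 1×15.999 = 194.66 g/mol.

194.66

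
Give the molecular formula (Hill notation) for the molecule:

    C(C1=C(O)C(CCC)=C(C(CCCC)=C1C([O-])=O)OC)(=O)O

Heavy atoms from the SMILES: 16 C, 6 O.
Implicit hydrogens by atom environment:
  6 × C (aromatic): no H
  5 × C: 2 H each → 10
  3 × C: 3 H each → 9
  3 × O: no H
  2 × C: no H
  2 × O: 1 H each → 2
  1 × O (charge -1): no H
  Total hydrogens = 21.
Net charge -1.
Molecular formula: C16H21O6-

C16H21O6-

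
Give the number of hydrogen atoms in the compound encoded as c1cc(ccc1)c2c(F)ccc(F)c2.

8

Hydrogens are implicit in SMILES; fill each atom to its normal valence:
  8 × C (aromatic): 1 H each → 8
  4 × C (aromatic): no H
  2 × F: no H
  Total hydrogens = 8.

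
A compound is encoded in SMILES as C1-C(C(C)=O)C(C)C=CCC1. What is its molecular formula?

Heavy atoms from the SMILES: 10 C, 1 O.
Implicit hydrogens by atom environment:
  4 × C: 1 H each → 4
  3 × C: 2 H each → 6
  2 × C: 3 H each → 6
  1 × C: no H
  1 × O: no H
  Total hydrogens = 16.
Molecular formula: C10H16O

C10H16O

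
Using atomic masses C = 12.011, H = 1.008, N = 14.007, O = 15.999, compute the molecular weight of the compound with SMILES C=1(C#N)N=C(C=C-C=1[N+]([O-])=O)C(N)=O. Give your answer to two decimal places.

192.13

Molecular formula: C7H4N4O3.
M = 7×12.011 + 4×1.008 + 4×14.007 + 3×15.999 = 192.13 g/mol.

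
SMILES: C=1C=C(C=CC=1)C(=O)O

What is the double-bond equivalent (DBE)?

Molecular formula from the SMILES: C7H6O2.
DoU = (2C + 2 + N − H − X)/2 = (2·7 + 2 + 0 − 6 − 0)/2 = 10/2 = 5.
(Structurally: 1 ring(s) + 4 π bond(s) = 5.)

5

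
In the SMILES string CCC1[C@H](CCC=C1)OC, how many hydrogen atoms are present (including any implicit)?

Hydrogens are implicit in SMILES; fill each atom to its normal valence:
  4 × C: 1 H each → 4
  3 × C: 2 H each → 6
  2 × C: 3 H each → 6
  1 × O: no H
  Total hydrogens = 16.

16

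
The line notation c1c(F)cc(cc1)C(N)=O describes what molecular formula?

Heavy atoms from the SMILES: 7 C, 1 F, 1 N, 1 O.
Implicit hydrogens by atom environment:
  4 × C (aromatic): 1 H each → 4
  2 × C (aromatic): no H
  1 × C: no H
  1 × F: no H
  1 × N: 2 H
  1 × O: no H
  Total hydrogens = 6.
Molecular formula: C7H6FNO

C7H6FNO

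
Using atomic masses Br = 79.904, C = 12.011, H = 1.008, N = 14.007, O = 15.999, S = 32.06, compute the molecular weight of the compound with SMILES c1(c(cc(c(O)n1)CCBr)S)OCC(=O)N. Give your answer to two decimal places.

307.16

Molecular formula: C9H11BrN2O3S.
M = 1×79.904 + 9×12.011 + 11×1.008 + 2×14.007 + 3×15.999 + 1×32.06 = 307.16 g/mol.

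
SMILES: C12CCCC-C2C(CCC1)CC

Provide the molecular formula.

C12H22

Heavy atoms from the SMILES: 12 C.
Implicit hydrogens by atom environment:
  8 × C: 2 H each → 16
  3 × C: 1 H each → 3
  1 × C: 3 H
  Total hydrogens = 22.
Molecular formula: C12H22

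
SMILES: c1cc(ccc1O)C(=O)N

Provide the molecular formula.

Heavy atoms from the SMILES: 7 C, 1 N, 2 O.
Implicit hydrogens by atom environment:
  4 × C (aromatic): 1 H each → 4
  2 × C (aromatic): no H
  1 × C: no H
  1 × N: 2 H
  1 × O: 1 H
  1 × O: no H
  Total hydrogens = 7.
Molecular formula: C7H7NO2

C7H7NO2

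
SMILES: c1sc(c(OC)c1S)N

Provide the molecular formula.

Heavy atoms from the SMILES: 5 C, 1 N, 1 O, 2 S.
Implicit hydrogens by atom environment:
  3 × C (aromatic): no H
  1 × C: 3 H
  1 × C (aromatic): 1 H
  1 × N: 2 H
  1 × O: no H
  1 × S: 1 H
  1 × S (aromatic): no H
  Total hydrogens = 7.
Molecular formula: C5H7NOS2

C5H7NOS2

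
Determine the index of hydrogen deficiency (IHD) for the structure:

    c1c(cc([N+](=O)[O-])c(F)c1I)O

Molecular formula from the SMILES: C6H3FINO3.
DoU = (2C + 2 + N − H − X)/2 = (2·6 + 2 + 1 − 3 − 2)/2 = 10/2 = 5.
(Structurally: 1 ring(s) + 4 π bond(s) = 5.)

5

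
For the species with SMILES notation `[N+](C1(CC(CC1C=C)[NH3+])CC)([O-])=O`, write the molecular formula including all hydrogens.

C9H17N2O2+

Heavy atoms from the SMILES: 9 C, 2 N, 2 O.
Implicit hydrogens by atom environment:
  4 × C: 2 H each → 8
  3 × C: 1 H each → 3
  1 × C: 3 H
  1 × C: no H
  1 × N (charge +1): 3 H
  1 × N (charge +1): no H
  1 × O: no H
  1 × O (charge -1): no H
  Total hydrogens = 17.
Net charge +1.
Molecular formula: C9H17N2O2+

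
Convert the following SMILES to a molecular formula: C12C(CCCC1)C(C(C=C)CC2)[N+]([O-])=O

Heavy atoms from the SMILES: 12 C, 1 N, 2 O.
Implicit hydrogens by atom environment:
  7 × C: 2 H each → 14
  5 × C: 1 H each → 5
  1 × N (charge +1): no H
  1 × O: no H
  1 × O (charge -1): no H
  Total hydrogens = 19.
Molecular formula: C12H19NO2

C12H19NO2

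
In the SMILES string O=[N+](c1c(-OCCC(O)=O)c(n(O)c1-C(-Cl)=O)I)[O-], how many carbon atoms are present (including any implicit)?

8

The symbol for carbon appears 8 times in the SMILES. Lowercase c denotes aromatic carbon and counts toward C.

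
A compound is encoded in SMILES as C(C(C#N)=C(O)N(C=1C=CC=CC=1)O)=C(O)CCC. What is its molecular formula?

C14H16N2O3

Heavy atoms from the SMILES: 14 C, 2 N, 3 O.
Implicit hydrogens by atom environment:
  5 × C (aromatic): 1 H each → 5
  4 × C: no H
  3 × O: 1 H each → 3
  2 × C: 2 H each → 4
  2 × N: no H
  1 × C: 3 H
  1 × C: 1 H
  1 × C (aromatic): no H
  Total hydrogens = 16.
Molecular formula: C14H16N2O3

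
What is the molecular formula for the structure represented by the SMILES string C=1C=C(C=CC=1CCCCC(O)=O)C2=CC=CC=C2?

C17H18O2

Heavy atoms from the SMILES: 17 C, 2 O.
Implicit hydrogens by atom environment:
  9 × C (aromatic): 1 H each → 9
  4 × C: 2 H each → 8
  3 × C (aromatic): no H
  1 × C: no H
  1 × O: 1 H
  1 × O: no H
  Total hydrogens = 18.
Molecular formula: C17H18O2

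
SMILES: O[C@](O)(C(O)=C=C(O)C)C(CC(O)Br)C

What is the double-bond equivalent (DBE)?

2

Molecular formula from the SMILES: C9H15BrO5.
DoU = (2C + 2 + N − H − X)/2 = (2·9 + 2 + 0 − 15 − 1)/2 = 4/2 = 2.
(Structurally: 0 ring(s) + 2 π bond(s) = 2.)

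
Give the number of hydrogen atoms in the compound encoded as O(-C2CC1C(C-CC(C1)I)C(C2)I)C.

Hydrogens are implicit in SMILES; fill each atom to its normal valence:
  5 × C: 2 H each → 10
  5 × C: 1 H each → 5
  2 × I: no H
  1 × C: 3 H
  1 × O: no H
  Total hydrogens = 18.

18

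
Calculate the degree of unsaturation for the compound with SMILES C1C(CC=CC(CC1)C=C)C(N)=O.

Molecular formula from the SMILES: C11H17NO.
DoU = (2C + 2 + N − H − X)/2 = (2·11 + 2 + 1 − 17 − 0)/2 = 8/2 = 4.
(Structurally: 1 ring(s) + 3 π bond(s) = 4.)

4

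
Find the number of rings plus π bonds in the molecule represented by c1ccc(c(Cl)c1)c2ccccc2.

8

Molecular formula from the SMILES: C12H9Cl.
DoU = (2C + 2 + N − H − X)/2 = (2·12 + 2 + 0 − 9 − 1)/2 = 16/2 = 8.
(Structurally: 2 ring(s) + 6 π bond(s) = 8.)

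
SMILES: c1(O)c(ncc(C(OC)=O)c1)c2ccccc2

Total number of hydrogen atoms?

11

Hydrogens are implicit in SMILES; fill each atom to its normal valence:
  7 × C (aromatic): 1 H each → 7
  4 × C (aromatic): no H
  2 × O: no H
  1 × C: 3 H
  1 × C: no H
  1 × N (aromatic): no H
  1 × O: 1 H
  Total hydrogens = 11.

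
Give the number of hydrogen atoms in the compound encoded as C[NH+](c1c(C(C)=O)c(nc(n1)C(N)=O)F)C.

Hydrogens are implicit in SMILES; fill each atom to its normal valence:
  4 × C (aromatic): no H
  3 × C: 3 H each → 9
  2 × C: no H
  2 × N (aromatic): no H
  2 × O: no H
  1 × F: no H
  1 × N: 2 H
  1 × N (charge +1): 1 H
  Total hydrogens = 12.

12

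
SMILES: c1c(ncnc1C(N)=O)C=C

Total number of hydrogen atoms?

7

Hydrogens are implicit in SMILES; fill each atom to its normal valence:
  2 × C (aromatic): 1 H each → 2
  2 × C (aromatic): no H
  2 × N (aromatic): no H
  1 × C: 2 H
  1 × C: 1 H
  1 × C: no H
  1 × N: 2 H
  1 × O: no H
  Total hydrogens = 7.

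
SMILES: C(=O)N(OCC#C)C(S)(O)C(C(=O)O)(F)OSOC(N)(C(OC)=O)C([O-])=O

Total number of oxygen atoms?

11

The symbol for oxygen appears 11 times in the SMILES.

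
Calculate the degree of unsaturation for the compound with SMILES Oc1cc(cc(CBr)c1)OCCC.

4

Molecular formula from the SMILES: C10H13BrO2.
DoU = (2C + 2 + N − H − X)/2 = (2·10 + 2 + 0 − 13 − 1)/2 = 8/2 = 4.
(Structurally: 1 ring(s) + 3 π bond(s) = 4.)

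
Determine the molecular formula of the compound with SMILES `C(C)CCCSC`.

C6H14S

Heavy atoms from the SMILES: 6 C, 1 S.
Implicit hydrogens by atom environment:
  4 × C: 2 H each → 8
  2 × C: 3 H each → 6
  1 × S: no H
  Total hydrogens = 14.
Molecular formula: C6H14S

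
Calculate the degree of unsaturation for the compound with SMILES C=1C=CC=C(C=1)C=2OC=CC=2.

7

Molecular formula from the SMILES: C10H8O.
DoU = (2C + 2 + N − H − X)/2 = (2·10 + 2 + 0 − 8 − 0)/2 = 14/2 = 7.
(Structurally: 2 ring(s) + 5 π bond(s) = 7.)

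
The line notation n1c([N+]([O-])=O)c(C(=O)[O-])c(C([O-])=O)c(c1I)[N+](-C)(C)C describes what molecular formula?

C10H9IN3O6-

Heavy atoms from the SMILES: 10 C, 1 I, 3 N, 6 O.
Implicit hydrogens by atom environment:
  5 × C (aromatic): no H
  3 × C: 3 H each → 9
  3 × O: no H
  3 × O (charge -1): no H
  2 × C: no H
  2 × N (charge +1): no H
  1 × I: no H
  1 × N (aromatic): no H
  Total hydrogens = 9.
Net charge -1.
Molecular formula: C10H9IN3O6-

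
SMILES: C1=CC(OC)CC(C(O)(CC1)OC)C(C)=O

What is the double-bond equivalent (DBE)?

3

Molecular formula from the SMILES: C12H20O4.
DoU = (2C + 2 + N − H − X)/2 = (2·12 + 2 + 0 − 20 − 0)/2 = 6/2 = 3.
(Structurally: 1 ring(s) + 2 π bond(s) = 3.)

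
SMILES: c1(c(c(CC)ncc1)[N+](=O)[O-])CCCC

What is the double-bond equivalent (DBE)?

5

Molecular formula from the SMILES: C11H16N2O2.
DoU = (2C + 2 + N − H − X)/2 = (2·11 + 2 + 2 − 16 − 0)/2 = 10/2 = 5.
(Structurally: 1 ring(s) + 4 π bond(s) = 5.)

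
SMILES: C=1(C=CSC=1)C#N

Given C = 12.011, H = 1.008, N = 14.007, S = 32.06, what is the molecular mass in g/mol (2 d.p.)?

109.15

Molecular formula: C5H3NS.
M = 5×12.011 + 3×1.008 + 1×14.007 + 1×32.06 = 109.15 g/mol.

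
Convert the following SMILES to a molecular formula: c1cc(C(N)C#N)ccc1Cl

Heavy atoms from the SMILES: 8 C, 1 Cl, 2 N.
Implicit hydrogens by atom environment:
  4 × C (aromatic): 1 H each → 4
  2 × C (aromatic): no H
  1 × C: 1 H
  1 × C: no H
  1 × Cl: no H
  1 × N: 2 H
  1 × N: no H
  Total hydrogens = 7.
Molecular formula: C8H7ClN2

C8H7ClN2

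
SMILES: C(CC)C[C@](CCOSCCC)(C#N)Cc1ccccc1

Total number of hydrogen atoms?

27

Hydrogens are implicit in SMILES; fill each atom to its normal valence:
  8 × C: 2 H each → 16
  5 × C (aromatic): 1 H each → 5
  2 × C: 3 H each → 6
  2 × C: no H
  1 × C (aromatic): no H
  1 × N: no H
  1 × O: no H
  1 × S: no H
  Total hydrogens = 27.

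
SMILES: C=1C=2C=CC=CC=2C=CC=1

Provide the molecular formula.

Heavy atoms from the SMILES: 10 C.
Implicit hydrogens by atom environment:
  8 × C (aromatic): 1 H each → 8
  2 × C (aromatic): no H
  Total hydrogens = 8.
Molecular formula: C10H8

C10H8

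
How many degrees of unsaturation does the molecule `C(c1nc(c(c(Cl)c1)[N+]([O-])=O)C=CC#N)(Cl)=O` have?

9

Molecular formula from the SMILES: C9H3Cl2N3O3.
DoU = (2C + 2 + N − H − X)/2 = (2·9 + 2 + 3 − 3 − 2)/2 = 18/2 = 9.
(Structurally: 1 ring(s) + 8 π bond(s) = 9.)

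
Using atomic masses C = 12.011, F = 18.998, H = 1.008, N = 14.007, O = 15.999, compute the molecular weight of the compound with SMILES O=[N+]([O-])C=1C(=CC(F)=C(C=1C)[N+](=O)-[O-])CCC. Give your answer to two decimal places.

Molecular formula: C10H11FN2O4.
M = 10×12.011 + 1×18.998 + 11×1.008 + 2×14.007 + 4×15.999 = 242.21 g/mol.

242.21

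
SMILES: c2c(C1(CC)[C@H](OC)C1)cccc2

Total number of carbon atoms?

The symbol for carbon appears 12 times in the SMILES. Lowercase c denotes aromatic carbon and counts toward C.

12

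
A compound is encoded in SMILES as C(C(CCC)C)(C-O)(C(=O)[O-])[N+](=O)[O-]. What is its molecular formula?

C8H14NO5-

Heavy atoms from the SMILES: 8 C, 1 N, 5 O.
Implicit hydrogens by atom environment:
  3 × C: 2 H each → 6
  2 × C: 3 H each → 6
  2 × C: no H
  2 × O: no H
  2 × O (charge -1): no H
  1 × C: 1 H
  1 × N (charge +1): no H
  1 × O: 1 H
  Total hydrogens = 14.
Net charge -1.
Molecular formula: C8H14NO5-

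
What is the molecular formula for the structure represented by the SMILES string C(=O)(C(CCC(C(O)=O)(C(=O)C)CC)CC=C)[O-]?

C13H19O5-

Heavy atoms from the SMILES: 13 C, 5 O.
Implicit hydrogens by atom environment:
  5 × C: 2 H each → 10
  4 × C: no H
  3 × O: no H
  2 × C: 3 H each → 6
  2 × C: 1 H each → 2
  1 × O: 1 H
  1 × O (charge -1): no H
  Total hydrogens = 19.
Net charge -1.
Molecular formula: C13H19O5-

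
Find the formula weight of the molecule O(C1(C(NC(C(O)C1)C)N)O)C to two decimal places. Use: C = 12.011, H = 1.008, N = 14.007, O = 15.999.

176.22

Molecular formula: C7H16N2O3.
M = 7×12.011 + 16×1.008 + 2×14.007 + 3×15.999 = 176.22 g/mol.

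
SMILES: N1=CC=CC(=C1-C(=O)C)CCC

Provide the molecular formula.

Heavy atoms from the SMILES: 10 C, 1 N, 1 O.
Implicit hydrogens by atom environment:
  3 × C (aromatic): 1 H each → 3
  2 × C: 3 H each → 6
  2 × C: 2 H each → 4
  2 × C (aromatic): no H
  1 × C: no H
  1 × N (aromatic): no H
  1 × O: no H
  Total hydrogens = 13.
Molecular formula: C10H13NO

C10H13NO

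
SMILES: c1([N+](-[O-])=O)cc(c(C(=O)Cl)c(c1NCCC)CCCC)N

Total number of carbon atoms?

The symbol for carbon appears 14 times in the SMILES. Lowercase c denotes aromatic carbon and counts toward C.

14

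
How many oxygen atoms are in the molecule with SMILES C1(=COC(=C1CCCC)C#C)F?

The symbol for oxygen appears 1 time in the SMILES.

1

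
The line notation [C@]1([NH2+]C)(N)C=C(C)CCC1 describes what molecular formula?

C8H17N2+

Heavy atoms from the SMILES: 8 C, 2 N.
Implicit hydrogens by atom environment:
  3 × C: 2 H each → 6
  2 × C: 3 H each → 6
  2 × C: no H
  1 × C: 1 H
  1 × N: 2 H
  1 × N (charge +1): 2 H
  Total hydrogens = 17.
Net charge +1.
Molecular formula: C8H17N2+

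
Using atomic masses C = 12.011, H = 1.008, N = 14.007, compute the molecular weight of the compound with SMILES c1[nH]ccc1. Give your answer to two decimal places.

67.09

Molecular formula: C4H5N.
M = 4×12.011 + 5×1.008 + 1×14.007 = 67.09 g/mol.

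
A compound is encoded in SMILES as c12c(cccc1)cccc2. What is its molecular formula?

C10H8

Heavy atoms from the SMILES: 10 C.
Implicit hydrogens by atom environment:
  8 × C (aromatic): 1 H each → 8
  2 × C (aromatic): no H
  Total hydrogens = 8.
Molecular formula: C10H8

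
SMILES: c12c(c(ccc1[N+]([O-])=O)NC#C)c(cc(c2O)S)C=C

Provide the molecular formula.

Heavy atoms from the SMILES: 14 C, 2 N, 3 O, 1 S.
Implicit hydrogens by atom environment:
  7 × C (aromatic): no H
  3 × C (aromatic): 1 H each → 3
  2 × C: 1 H each → 2
  1 × C: 2 H
  1 × C: no H
  1 × N: 1 H
  1 × N (charge +1): no H
  1 × O: 1 H
  1 × O: no H
  1 × O (charge -1): no H
  1 × S: 1 H
  Total hydrogens = 10.
Molecular formula: C14H10N2O3S

C14H10N2O3S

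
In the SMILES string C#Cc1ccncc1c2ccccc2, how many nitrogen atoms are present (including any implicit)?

The symbol for nitrogen appears 1 time in the SMILES.

1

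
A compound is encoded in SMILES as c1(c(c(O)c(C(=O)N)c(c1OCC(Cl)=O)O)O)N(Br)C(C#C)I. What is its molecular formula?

C12H9BrClIN2O6

Heavy atoms from the SMILES: 1 Br, 12 C, 1 Cl, 1 I, 2 N, 6 O.
Implicit hydrogens by atom environment:
  6 × C (aromatic): no H
  3 × C: no H
  3 × O: 1 H each → 3
  3 × O: no H
  2 × C: 1 H each → 2
  1 × Br: no H
  1 × C: 2 H
  1 × Cl: no H
  1 × I: no H
  1 × N: 2 H
  1 × N: no H
  Total hydrogens = 9.
Molecular formula: C12H9BrClIN2O6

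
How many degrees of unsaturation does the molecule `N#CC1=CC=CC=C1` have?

6

Molecular formula from the SMILES: C7H5N.
DoU = (2C + 2 + N − H − X)/2 = (2·7 + 2 + 1 − 5 − 0)/2 = 12/2 = 6.
(Structurally: 1 ring(s) + 5 π bond(s) = 6.)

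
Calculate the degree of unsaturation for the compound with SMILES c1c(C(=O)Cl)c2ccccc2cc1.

8

Molecular formula from the SMILES: C11H7ClO.
DoU = (2C + 2 + N − H − X)/2 = (2·11 + 2 + 0 − 7 − 1)/2 = 16/2 = 8.
(Structurally: 2 ring(s) + 6 π bond(s) = 8.)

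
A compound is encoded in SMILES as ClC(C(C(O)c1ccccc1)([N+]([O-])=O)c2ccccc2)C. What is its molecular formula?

Heavy atoms from the SMILES: 16 C, 1 Cl, 1 N, 3 O.
Implicit hydrogens by atom environment:
  10 × C (aromatic): 1 H each → 10
  2 × C: 1 H each → 2
  2 × C (aromatic): no H
  1 × C: 3 H
  1 × C: no H
  1 × Cl: no H
  1 × N (charge +1): no H
  1 × O: 1 H
  1 × O: no H
  1 × O (charge -1): no H
  Total hydrogens = 16.
Molecular formula: C16H16ClNO3

C16H16ClNO3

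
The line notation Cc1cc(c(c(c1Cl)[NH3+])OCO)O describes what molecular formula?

Heavy atoms from the SMILES: 8 C, 1 Cl, 1 N, 3 O.
Implicit hydrogens by atom environment:
  5 × C (aromatic): no H
  2 × O: 1 H each → 2
  1 × C: 3 H
  1 × C: 2 H
  1 × C (aromatic): 1 H
  1 × Cl: no H
  1 × N (charge +1): 3 H
  1 × O: no H
  Total hydrogens = 11.
Net charge +1.
Molecular formula: C8H11ClNO3+

C8H11ClNO3+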